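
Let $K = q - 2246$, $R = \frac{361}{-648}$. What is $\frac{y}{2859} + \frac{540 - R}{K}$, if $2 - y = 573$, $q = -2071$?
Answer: $- \frac{866259305}{2665937448} \approx -0.32494$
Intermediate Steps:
$R = - \frac{361}{648}$ ($R = 361 \left(- \frac{1}{648}\right) = - \frac{361}{648} \approx -0.5571$)
$y = -571$ ($y = 2 - 573 = -571$)
$K = -4317$ ($K = -2071 - 2246 = -4317$)
$\frac{y}{2859} + \frac{540 - R}{K} = - \frac{571}{2859} + \frac{540 - - \frac{361}{648}}{-4317} = \left(-571\right) \frac{1}{2859} + \left(540 + \frac{361}{648}\right) \left(- \frac{1}{4317}\right) = - \frac{571}{2859} + \frac{350281}{648} \left(- \frac{1}{4317}\right) = - \frac{571}{2859} - \frac{350281}{2797416} = - \frac{866259305}{2665937448}$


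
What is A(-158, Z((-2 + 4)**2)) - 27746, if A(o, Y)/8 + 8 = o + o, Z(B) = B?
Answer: -30338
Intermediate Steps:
A(o, Y) = -64 + 16*o (A(o, Y) = -64 + 8*(o + o) = -64 + 8*(2*o) = -64 + 16*o)
A(-158, Z((-2 + 4)**2)) - 27746 = (-64 + 16*(-158)) - 27746 = (-64 - 2528) - 27746 = -2592 - 27746 = -30338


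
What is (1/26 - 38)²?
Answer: 974169/676 ≈ 1441.1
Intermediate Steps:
(1/26 - 38)² = (-987/26)² = 974169/676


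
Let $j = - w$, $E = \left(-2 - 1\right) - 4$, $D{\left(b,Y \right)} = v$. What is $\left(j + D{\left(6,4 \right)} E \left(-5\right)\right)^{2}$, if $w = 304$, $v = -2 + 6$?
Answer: $26896$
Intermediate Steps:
$v = 4$
$D{\left(b,Y \right)} = 4$
$E = -7$ ($E = -3 - 4 = -7$)
$j = -304$ ($j = \left(-1\right) 304 = -304$)
$\left(j + D{\left(6,4 \right)} E \left(-5\right)\right)^{2} = \left(-304 + 4 \left(-7\right) \left(-5\right)\right)^{2} = \left(-304 - -140\right)^{2} = \left(-304 + 140\right)^{2} = \left(-164\right)^{2} = 26896$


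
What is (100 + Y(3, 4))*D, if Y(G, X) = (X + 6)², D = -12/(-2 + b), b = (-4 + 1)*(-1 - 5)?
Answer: -150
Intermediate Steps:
b = 18 (b = -3*(-6) = 18)
D = -¾ (D = -12/(-2 + 18) = -12/16 = (1/16)*(-12) = -¾ ≈ -0.75000)
Y(G, X) = (6 + X)²
(100 + Y(3, 4))*D = (100 + (6 + 4)²)*(-¾) = (100 + 10²)*(-¾) = (100 + 100)*(-¾) = 200*(-¾) = -150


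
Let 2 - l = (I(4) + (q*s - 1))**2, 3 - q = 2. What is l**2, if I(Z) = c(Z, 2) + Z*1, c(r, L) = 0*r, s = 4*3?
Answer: 49729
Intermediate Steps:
s = 12
c(r, L) = 0
q = 1 (q = 3 - 1*2 = 3 - 2 = 1)
I(Z) = Z (I(Z) = 0 + Z*1 = 0 + Z = Z)
l = -223 (l = 2 - (4 + (1*12 - 1))**2 = 2 - (4 + (12 - 1))**2 = 2 - (4 + 11)**2 = 2 - 1*15**2 = 2 - 1*225 = 2 - 225 = -223)
l**2 = (-223)**2 = 49729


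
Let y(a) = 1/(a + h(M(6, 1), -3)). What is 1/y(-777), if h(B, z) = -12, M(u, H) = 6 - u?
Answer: -789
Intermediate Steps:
y(a) = 1/(-12 + a) (y(a) = 1/(a - 12) = 1/(-12 + a))
1/y(-777) = 1/(1/(-12 - 777)) = 1/(1/(-789)) = 1/(-1/789) = -789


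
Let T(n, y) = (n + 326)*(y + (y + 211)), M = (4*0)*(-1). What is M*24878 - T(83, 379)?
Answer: -396321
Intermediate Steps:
M = 0 (M = 0*(-1) = 0)
T(n, y) = (211 + 2*y)*(326 + n) (T(n, y) = (326 + n)*(y + (211 + y)) = (326 + n)*(211 + 2*y) = (211 + 2*y)*(326 + n))
M*24878 - T(83, 379) = 0*24878 - (68786 + 211*83 + 652*379 + 2*83*379) = 0 - (68786 + 17513 + 247108 + 62914) = 0 - 1*396321 = 0 - 396321 = -396321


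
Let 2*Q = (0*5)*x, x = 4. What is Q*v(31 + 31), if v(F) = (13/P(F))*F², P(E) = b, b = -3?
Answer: 0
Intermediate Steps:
P(E) = -3
v(F) = -13*F²/3 (v(F) = (13/(-3))*F² = (13*(-⅓))*F² = -13*F²/3)
Q = 0 (Q = ((0*5)*4)/2 = (0*4)/2 = (½)*0 = 0)
Q*v(31 + 31) = 0*(-13*(31 + 31)²/3) = 0*(-13/3*62²) = 0*(-13/3*3844) = 0*(-49972/3) = 0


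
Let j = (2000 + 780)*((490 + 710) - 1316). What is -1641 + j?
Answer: -324121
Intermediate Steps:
j = -322480 (j = 2780*(1200 - 1316) = 2780*(-116) = -322480)
-1641 + j = -1641 - 322480 = -324121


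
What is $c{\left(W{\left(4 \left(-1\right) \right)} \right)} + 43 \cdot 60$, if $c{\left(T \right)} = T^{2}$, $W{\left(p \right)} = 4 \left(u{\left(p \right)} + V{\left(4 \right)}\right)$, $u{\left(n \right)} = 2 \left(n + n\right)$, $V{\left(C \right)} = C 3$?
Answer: $2836$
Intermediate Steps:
$V{\left(C \right)} = 3 C$
$u{\left(n \right)} = 4 n$ ($u{\left(n \right)} = 2 \cdot 2 n = 4 n$)
$W{\left(p \right)} = 48 + 16 p$ ($W{\left(p \right)} = 4 \left(4 p + 3 \cdot 4\right) = 4 \left(4 p + 12\right) = 4 \left(12 + 4 p\right) = 48 + 16 p$)
$c{\left(W{\left(4 \left(-1\right) \right)} \right)} + 43 \cdot 60 = \left(48 + 16 \cdot 4 \left(-1\right)\right)^{2} + 43 \cdot 60 = \left(48 + 16 \left(-4\right)\right)^{2} + 2580 = \left(48 - 64\right)^{2} + 2580 = \left(-16\right)^{2} + 2580 = 256 + 2580 = 2836$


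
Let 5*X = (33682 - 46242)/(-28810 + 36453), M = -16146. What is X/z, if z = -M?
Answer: -1256/61701939 ≈ -2.0356e-5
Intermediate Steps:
z = 16146 (z = -1*(-16146) = 16146)
X = -2512/7643 (X = ((33682 - 46242)/(-28810 + 36453))/5 = (-12560/7643)/5 = (-12560*1/7643)/5 = (⅕)*(-12560/7643) = -2512/7643 ≈ -0.32867)
X/z = -2512/7643/16146 = -2512/7643*1/16146 = -1256/61701939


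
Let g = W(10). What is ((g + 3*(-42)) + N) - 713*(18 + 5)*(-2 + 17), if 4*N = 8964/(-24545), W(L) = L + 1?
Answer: -6040526741/24545 ≈ -2.4610e+5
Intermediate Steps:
W(L) = 1 + L
g = 11 (g = 1 + 10 = 11)
N = -2241/24545 (N = (8964/(-24545))/4 = (8964*(-1/24545))/4 = (1/4)*(-8964/24545) = -2241/24545 ≈ -0.091302)
((g + 3*(-42)) + N) - 713*(18 + 5)*(-2 + 17) = ((11 + 3*(-42)) - 2241/24545) - 713*(18 + 5)*(-2 + 17) = ((11 - 126) - 2241/24545) - 16399*15 = (-115 - 2241/24545) - 713*345 = -2824916/24545 - 245985 = -6040526741/24545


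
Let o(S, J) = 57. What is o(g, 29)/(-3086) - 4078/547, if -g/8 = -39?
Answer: -12615887/1688042 ≈ -7.4737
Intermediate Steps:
g = 312 (g = -8*(-39) = 312)
o(g, 29)/(-3086) - 4078/547 = 57/(-3086) - 4078/547 = 57*(-1/3086) - 4078*1/547 = -57/3086 - 4078/547 = -12615887/1688042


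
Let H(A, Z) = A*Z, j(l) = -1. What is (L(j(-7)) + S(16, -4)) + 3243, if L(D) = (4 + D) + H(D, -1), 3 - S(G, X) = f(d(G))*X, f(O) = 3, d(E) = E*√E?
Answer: 3262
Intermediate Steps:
d(E) = E^(3/2)
S(G, X) = 3 - 3*X
L(D) = 4 (L(D) = (4 + D) + D*(-1) = (4 + D) - D = 4)
(L(j(-7)) + S(16, -4)) + 3243 = (4 + (3 - 3*(-4))) + 3243 = (4 + (3 + 12)) + 3243 = (4 + 15) + 3243 = 19 + 3243 = 3262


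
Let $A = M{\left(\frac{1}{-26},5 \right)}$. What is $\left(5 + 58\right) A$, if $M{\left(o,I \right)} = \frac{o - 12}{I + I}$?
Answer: $- \frac{19719}{260} \approx -75.842$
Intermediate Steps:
$M{\left(o,I \right)} = \frac{-12 + o}{2 I}$
$A = - \frac{313}{260}$ ($A = \frac{-12 + \frac{1}{-26}}{2 \cdot 5} = \frac{1}{2} \cdot \frac{1}{5} \left(-12 - \frac{1}{26}\right) = \frac{1}{2} \cdot \frac{1}{5} \left(- \frac{313}{26}\right) = - \frac{313}{260} \approx -1.2038$)
$\left(5 + 58\right) A = \left(5 + 58\right) \left(- \frac{313}{260}\right) = 63 \left(- \frac{313}{260}\right) = - \frac{19719}{260}$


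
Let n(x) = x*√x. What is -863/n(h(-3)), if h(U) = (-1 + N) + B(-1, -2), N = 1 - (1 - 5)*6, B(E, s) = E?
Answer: -863*√23/529 ≈ -7.8238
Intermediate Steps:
N = 25 (N = 1 - (-4)*6 = 1 - 1*(-24) = 1 + 24 = 25)
h(U) = 23 (h(U) = (-1 + 25) - 1 = 24 - 1 = 23)
n(x) = x^(3/2)
-863/n(h(-3)) = -863*√23/529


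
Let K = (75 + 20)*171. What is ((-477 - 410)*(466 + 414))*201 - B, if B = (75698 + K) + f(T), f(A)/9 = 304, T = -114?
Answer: -156987239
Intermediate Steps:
f(A) = 2736 (f(A) = 9*304 = 2736)
K = 16245 (K = 95*171 = 16245)
B = 94679 (B = (75698 + 16245) + 2736 = 91943 + 2736 = 94679)
((-477 - 410)*(466 + 414))*201 - B = ((-477 - 410)*(466 + 414))*201 - 1*94679 = -887*880*201 - 94679 = -780560*201 - 94679 = -156892560 - 94679 = -156987239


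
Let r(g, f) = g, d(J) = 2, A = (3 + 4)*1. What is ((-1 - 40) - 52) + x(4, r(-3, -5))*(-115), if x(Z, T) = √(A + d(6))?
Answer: -438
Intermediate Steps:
A = 7 (A = 7*1 = 7)
x(Z, T) = 3 (x(Z, T) = √(7 + 2) = √9 = 3)
((-1 - 40) - 52) + x(4, r(-3, -5))*(-115) = ((-1 - 40) - 52) + 3*(-115) = (-41 - 52) - 345 = -93 - 345 = -438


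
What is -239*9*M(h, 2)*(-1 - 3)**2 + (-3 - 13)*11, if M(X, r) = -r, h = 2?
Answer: 68656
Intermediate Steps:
-239*9*M(h, 2)*(-1 - 3)**2 + (-3 - 13)*11 = -239*9*(-1*2)*(-1 - 3)**2 + (-3 - 13)*11 = -239*9*(-2)*(-4)**2 - 16*11 = -(-4302)*16 - 176 = -239*(-288) - 176 = 68832 - 176 = 68656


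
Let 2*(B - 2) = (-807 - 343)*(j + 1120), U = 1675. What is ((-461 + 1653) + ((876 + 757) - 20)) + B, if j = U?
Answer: -1604318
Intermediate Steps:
j = 1675
B = -1607123 (B = 2 + ((-807 - 343)*(1675 + 1120))/2 = 2 + (-1150*2795)/2 = 2 + (½)*(-3214250) = 2 - 1607125 = -1607123)
((-461 + 1653) + ((876 + 757) - 20)) + B = ((-461 + 1653) + ((876 + 757) - 20)) - 1607123 = (1192 + (1633 - 20)) - 1607123 = (1192 + 1613) - 1607123 = 2805 - 1607123 = -1604318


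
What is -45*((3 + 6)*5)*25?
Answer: -50625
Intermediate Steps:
-45*((3 + 6)*5)*25 = -45*(9*5)*25 = -45*45*25 = -2025*25 = -1*50625 = -50625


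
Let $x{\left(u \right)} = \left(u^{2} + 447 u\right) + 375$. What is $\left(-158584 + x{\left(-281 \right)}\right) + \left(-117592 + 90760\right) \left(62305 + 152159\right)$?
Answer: $-5754702903$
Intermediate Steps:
$x{\left(u \right)} = 375 + u^{2} + 447 u$
$\left(-158584 + x{\left(-281 \right)}\right) + \left(-117592 + 90760\right) \left(62305 + 152159\right) = \left(-158584 + \left(375 + \left(-281\right)^{2} + 447 \left(-281\right)\right)\right) + \left(-117592 + 90760\right) \left(62305 + 152159\right) = \left(-158584 + \left(375 + 78961 - 125607\right)\right) - 5754498048 = \left(-158584 - 46271\right) - 5754498048 = -204855 - 5754498048 = -5754702903$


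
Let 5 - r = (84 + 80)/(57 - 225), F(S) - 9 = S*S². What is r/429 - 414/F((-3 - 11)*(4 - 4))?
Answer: -828577/18018 ≈ -45.986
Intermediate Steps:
F(S) = 9 + S³ (F(S) = 9 + S*S² = 9 + S³)
r = 251/42 (r = 5 - (84 + 80)/(57 - 225) = 5 - 164/(-168) = 5 - 164*(-1)/168 = 5 - 1*(-41/42) = 5 + 41/42 = 251/42 ≈ 5.9762)
r/429 - 414/F((-3 - 11)*(4 - 4)) = (251/42)/429 - 414/(9 + ((-3 - 11)*(4 - 4))³) = (251/42)*(1/429) - 414/(9 + (-14*0)³) = 251/18018 - 414/(9 + 0³) = 251/18018 - 414/(9 + 0) = 251/18018 - 414/9 = 251/18018 - 414*⅑ = 251/18018 - 46 = -828577/18018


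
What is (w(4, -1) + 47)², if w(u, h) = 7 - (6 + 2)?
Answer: 2116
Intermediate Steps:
w(u, h) = -1 (w(u, h) = 7 - 1*8 = 7 - 8 = -1)
(w(4, -1) + 47)² = (-1 + 47)² = 46² = 2116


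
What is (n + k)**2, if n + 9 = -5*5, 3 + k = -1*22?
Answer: 3481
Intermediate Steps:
k = -25 (k = -3 - 1*22 = -3 - 22 = -25)
n = -34 (n = -9 - 5*5 = -9 - 25 = -34)
(n + k)**2 = (-34 - 25)**2 = (-59)**2 = 3481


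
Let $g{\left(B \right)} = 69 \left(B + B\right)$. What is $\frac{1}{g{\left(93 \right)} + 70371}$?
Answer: $\frac{1}{83205} \approx 1.2019 \cdot 10^{-5}$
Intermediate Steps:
$g{\left(B \right)} = 138 B$ ($g{\left(B \right)} = 69 \cdot 2 B = 138 B$)
$\frac{1}{g{\left(93 \right)} + 70371} = \frac{1}{138 \cdot 93 + 70371} = \frac{1}{12834 + 70371} = \frac{1}{83205}$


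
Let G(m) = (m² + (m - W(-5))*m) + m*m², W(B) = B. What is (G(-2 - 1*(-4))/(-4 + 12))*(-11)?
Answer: -143/4 ≈ -35.750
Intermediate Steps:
G(m) = m² + m³ + m*(5 + m) (G(m) = (m² + (m - 1*(-5))*m) + m*m² = (m² + (m + 5)*m) + m³ = (m² + (5 + m)*m) + m³ = (m² + m*(5 + m)) + m³ = m² + m³ + m*(5 + m))
(G(-2 - 1*(-4))/(-4 + 12))*(-11) = (((-2 - 1*(-4))*(5 + (-2 - 1*(-4))² + 2*(-2 - 1*(-4))))/(-4 + 12))*(-11) = (((-2 + 4)*(5 + (-2 + 4)² + 2*(-2 + 4)))/8)*(-11) = ((2*(5 + 2² + 2*2))*(⅛))*(-11) = ((2*(5 + 4 + 4))*(⅛))*(-11) = ((2*13)*(⅛))*(-11) = (26*(⅛))*(-11) = (13/4)*(-11) = -143/4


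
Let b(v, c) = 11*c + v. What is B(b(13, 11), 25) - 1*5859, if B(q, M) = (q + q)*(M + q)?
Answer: 36753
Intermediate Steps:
b(v, c) = v + 11*c
B(q, M) = 2*q*(M + q) (B(q, M) = (2*q)*(M + q) = 2*q*(M + q))
B(b(13, 11), 25) - 1*5859 = 2*(13 + 11*11)*(25 + (13 + 11*11)) - 1*5859 = 2*(13 + 121)*(25 + (13 + 121)) - 5859 = 2*134*(25 + 134) - 5859 = 2*134*159 - 5859 = 42612 - 5859 = 36753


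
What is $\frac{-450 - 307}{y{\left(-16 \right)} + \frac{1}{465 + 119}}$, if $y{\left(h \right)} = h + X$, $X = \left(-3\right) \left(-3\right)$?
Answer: $\frac{442088}{4087} \approx 108.17$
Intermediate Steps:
$X = 9$
$y{\left(h \right)} = 9 + h$ ($y{\left(h \right)} = h + 9 = 9 + h$)
$\frac{-450 - 307}{y{\left(-16 \right)} + \frac{1}{465 + 119}} = \frac{-450 - 307}{\left(9 - 16\right) + \frac{1}{465 + 119}} = - \frac{757}{-7 + \frac{1}{584}} = - \frac{757}{- \frac{4087}{584}} = \left(-757\right) \left(- \frac{584}{4087}\right) = \frac{442088}{4087}$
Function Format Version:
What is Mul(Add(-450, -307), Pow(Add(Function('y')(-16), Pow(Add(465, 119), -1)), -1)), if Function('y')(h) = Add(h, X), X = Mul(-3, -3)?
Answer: Rational(442088, 4087) ≈ 108.17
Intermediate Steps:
X = 9
Function('y')(h) = Add(9, h) (Function('y')(h) = Add(h, 9) = Add(9, h))
Mul(Add(-450, -307), Pow(Add(Function('y')(-16), Pow(Add(465, 119), -1)), -1)) = Mul(Add(-450, -307), Pow(Add(Add(9, -16), Pow(Add(465, 119), -1)), -1)) = Mul(-757, Pow(Add(-7, Pow(584, -1)), -1)) = Mul(-757, Pow(Add(-7, Rational(1, 584)), -1)) = Mul(-757, Pow(Rational(-4087, 584), -1)) = Mul(-757, Rational(-584, 4087)) = Rational(442088, 4087)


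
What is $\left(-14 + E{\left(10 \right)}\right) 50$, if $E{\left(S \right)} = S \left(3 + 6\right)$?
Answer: $3800$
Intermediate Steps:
$E{\left(S \right)} = 9 S$ ($E{\left(S \right)} = S 9 = 9 S$)
$\left(-14 + E{\left(10 \right)}\right) 50 = \left(-14 + 9 \cdot 10\right) 50 = \left(-14 + 90\right) 50 = 76 \cdot 50 = 3800$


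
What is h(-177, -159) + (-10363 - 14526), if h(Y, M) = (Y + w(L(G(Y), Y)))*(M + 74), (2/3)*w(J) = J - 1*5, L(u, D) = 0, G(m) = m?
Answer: -18413/2 ≈ -9206.5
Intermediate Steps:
w(J) = -15/2 + 3*J/2 (w(J) = 3*(J - 1*5)/2 = 3*(J - 5)/2 = 3*(-5 + J)/2 = -15/2 + 3*J/2)
h(Y, M) = (74 + M)*(-15/2 + Y) (h(Y, M) = (Y + (-15/2 + (3/2)*0))*(M + 74) = (Y + (-15/2 + 0))*(74 + M) = (Y - 15/2)*(74 + M) = (-15/2 + Y)*(74 + M) = (74 + M)*(-15/2 + Y))
h(-177, -159) + (-10363 - 14526) = (-555 + 74*(-177) - 15/2*(-159) - 159*(-177)) + (-10363 - 14526) = (-555 - 13098 + 2385/2 + 28143) - 24889 = 31365/2 - 24889 = -18413/2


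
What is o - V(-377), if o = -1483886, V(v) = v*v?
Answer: -1626015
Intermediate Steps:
V(v) = v²
o - V(-377) = -1483886 - 1*(-377)² = -1483886 - 1*142129 = -1483886 - 142129 = -1626015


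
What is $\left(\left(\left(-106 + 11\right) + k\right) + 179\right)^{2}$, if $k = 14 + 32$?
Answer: $16900$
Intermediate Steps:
$k = 46$
$\left(\left(\left(-106 + 11\right) + k\right) + 179\right)^{2} = \left(\left(\left(-106 + 11\right) + 46\right) + 179\right)^{2} = \left(\left(-95 + 46\right) + 179\right)^{2} = \left(-49 + 179\right)^{2} = 130^{2} = 16900$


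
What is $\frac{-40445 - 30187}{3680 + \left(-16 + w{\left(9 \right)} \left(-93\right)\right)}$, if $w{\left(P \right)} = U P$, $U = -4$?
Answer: $- \frac{17658}{1753} \approx -10.073$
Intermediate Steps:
$w{\left(P \right)} = - 4 P$
$\frac{-40445 - 30187}{3680 + \left(-16 + w{\left(9 \right)} \left(-93\right)\right)} = \frac{-40445 - 30187}{3680 - \left(16 - \left(-4\right) 9 \left(-93\right)\right)} = - \frac{70632}{3680 - -3332} = - \frac{70632}{3680 + \left(-16 + 3348\right)} = - \frac{70632}{3680 + 3332} = - \frac{70632}{7012} = \left(-70632\right) \frac{1}{7012} = - \frac{17658}{1753}$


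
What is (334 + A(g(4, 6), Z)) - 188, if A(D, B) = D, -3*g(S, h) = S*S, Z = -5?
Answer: 422/3 ≈ 140.67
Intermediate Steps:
g(S, h) = -S**2/3 (g(S, h) = -S*S/3 = -S**2/3)
(334 + A(g(4, 6), Z)) - 188 = (334 - 1/3*4**2) - 188 = (334 - 1/3*16) - 188 = (334 - 16/3) - 188 = 986/3 - 188 = 422/3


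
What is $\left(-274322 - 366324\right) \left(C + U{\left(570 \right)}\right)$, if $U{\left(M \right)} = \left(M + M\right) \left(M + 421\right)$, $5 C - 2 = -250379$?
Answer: $- \frac{3458414036658}{5} \approx -6.9168 \cdot 10^{11}$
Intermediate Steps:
$C = - \frac{250377}{5}$ ($C = \frac{2}{5} + \frac{1}{5} \left(-250379\right) = \frac{2}{5} - \frac{250379}{5} = - \frac{250377}{5} \approx -50075.0$)
$U{\left(M \right)} = 2 M \left(421 + M\right)$
$\left(-274322 - 366324\right) \left(C + U{\left(570 \right)}\right) = \left(-274322 - 366324\right) \left(- \frac{250377}{5} + 2 \cdot 570 \left(421 + 570\right)\right) = - 640646 \left(- \frac{250377}{5} + 2 \cdot 570 \cdot 991\right) = - 640646 \left(- \frac{250377}{5} + 1129740\right) = \left(-640646\right) \frac{5398323}{5} = - \frac{3458414036658}{5}$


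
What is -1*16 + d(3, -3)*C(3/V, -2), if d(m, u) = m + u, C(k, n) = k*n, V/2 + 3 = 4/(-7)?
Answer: -16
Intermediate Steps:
V = -50/7 (V = -6 + 2*(4/(-7)) = -6 + 2*(4*(-⅐)) = -6 + 2*(-4/7) = -6 - 8/7 = -50/7 ≈ -7.1429)
-1*16 + d(3, -3)*C(3/V, -2) = -1*16 + (3 - 3)*((3/(-50/7))*(-2)) = -16 + 0*((3*(-7/50))*(-2)) = -16 + 0*(-21/50*(-2)) = -16 + 0*(21/25) = -16 + 0 = -16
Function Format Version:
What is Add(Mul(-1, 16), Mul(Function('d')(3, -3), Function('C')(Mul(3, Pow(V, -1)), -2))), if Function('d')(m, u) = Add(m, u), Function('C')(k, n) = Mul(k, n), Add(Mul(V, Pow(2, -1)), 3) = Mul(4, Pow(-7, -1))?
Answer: -16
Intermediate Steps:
V = Rational(-50, 7) (V = Add(-6, Mul(2, Mul(4, Pow(-7, -1)))) = Add(-6, Mul(2, Mul(4, Rational(-1, 7)))) = Add(-6, Mul(2, Rational(-4, 7))) = Add(-6, Rational(-8, 7)) = Rational(-50, 7) ≈ -7.1429)
Add(Mul(-1, 16), Mul(Function('d')(3, -3), Function('C')(Mul(3, Pow(V, -1)), -2))) = Add(Mul(-1, 16), Mul(Add(3, -3), Mul(Mul(3, Pow(Rational(-50, 7), -1)), -2))) = Add(-16, Mul(0, Mul(Mul(3, Rational(-7, 50)), -2))) = Add(-16, Mul(0, Mul(Rational(-21, 50), -2))) = Add(-16, Mul(0, Rational(21, 25))) = Add(-16, 0) = -16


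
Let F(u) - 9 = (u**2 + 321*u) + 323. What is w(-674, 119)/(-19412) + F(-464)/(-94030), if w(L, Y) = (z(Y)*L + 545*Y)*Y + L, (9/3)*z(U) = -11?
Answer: -1131875719897/2737965540 ≈ -413.40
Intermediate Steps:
F(u) = 332 + u**2 + 321*u (F(u) = 9 + ((u**2 + 321*u) + 323) = 9 + (323 + u**2 + 321*u) = 332 + u**2 + 321*u)
z(U) = -11/3 (z(U) = (1/3)*(-11) = -11/3)
w(L, Y) = L + Y*(545*Y - 11*L/3) (w(L, Y) = (-11*L/3 + 545*Y)*Y + L = (545*Y - 11*L/3)*Y + L = Y*(545*Y - 11*L/3) + L = L + Y*(545*Y - 11*L/3))
w(-674, 119)/(-19412) + F(-464)/(-94030) = (-674 + 545*119**2 - 11/3*(-674)*119)/(-19412) + (332 + (-464)**2 + 321*(-464))/(-94030) = (-674 + 545*14161 + 882266/3)*(-1/19412) + (332 + 215296 - 148944)*(-1/94030) = (-674 + 7717745 + 882266/3)*(-1/19412) + 66684*(-1/94030) = (24033479/3)*(-1/19412) - 33342/47015 = -24033479/58236 - 33342/47015 = -1131875719897/2737965540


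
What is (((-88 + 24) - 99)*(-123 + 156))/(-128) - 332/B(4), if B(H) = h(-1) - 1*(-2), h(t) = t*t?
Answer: -26359/384 ≈ -68.643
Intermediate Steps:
h(t) = t**2
B(H) = 3 (B(H) = (-1)**2 - 1*(-2) = 1 + 2 = 3)
(((-88 + 24) - 99)*(-123 + 156))/(-128) - 332/B(4) = (((-88 + 24) - 99)*(-123 + 156))/(-128) - 332/3 = ((-64 - 99)*33)*(-1/128) - 332*1/3 = -163*33*(-1/128) - 332/3 = -5379*(-1/128) - 332/3 = 5379/128 - 332/3 = -26359/384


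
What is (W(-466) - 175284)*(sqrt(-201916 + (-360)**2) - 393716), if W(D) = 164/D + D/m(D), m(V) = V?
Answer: 16079763424036/233 - 81682042*I*sqrt(18079)/233 ≈ 6.9012e+10 - 4.7137e+7*I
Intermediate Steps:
W(D) = 1 + 164/D (W(D) = 164/D + D/D = 164/D + 1 = 1 + 164/D)
(W(-466) - 175284)*(sqrt(-201916 + (-360)**2) - 393716) = ((164 - 466)/(-466) - 175284)*(sqrt(-201916 + (-360)**2) - 393716) = (-1/466*(-302) - 175284)*(sqrt(-201916 + 129600) - 393716) = (151/233 - 175284)*(sqrt(-72316) - 393716) = -40841021*(2*I*sqrt(18079) - 393716)/233 = -40841021*(-393716 + 2*I*sqrt(18079))/233 = 16079763424036/233 - 81682042*I*sqrt(18079)/233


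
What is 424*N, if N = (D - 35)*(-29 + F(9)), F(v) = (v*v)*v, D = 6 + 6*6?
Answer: 2077600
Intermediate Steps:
D = 42 (D = 6 + 36 = 42)
F(v) = v**3 (F(v) = v**2*v = v**3)
N = 4900 (N = (42 - 35)*(-29 + 9**3) = 7*(-29 + 729) = 7*700 = 4900)
424*N = 424*4900 = 2077600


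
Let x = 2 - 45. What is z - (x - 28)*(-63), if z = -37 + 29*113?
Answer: -1233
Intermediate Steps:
x = -43
z = 3240 (z = -37 + 3277 = 3240)
z - (x - 28)*(-63) = 3240 - (-43 - 28)*(-63) = 3240 - (-71)*(-63) = 3240 - 1*4473 = 3240 - 4473 = -1233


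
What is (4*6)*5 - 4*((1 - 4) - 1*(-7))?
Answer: 104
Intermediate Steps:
(4*6)*5 - 4*((1 - 4) - 1*(-7)) = 24*5 - 4*(-3 + 7) = 120 - 4*4 = 120 - 16 = 104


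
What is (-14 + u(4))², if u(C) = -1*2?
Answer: 256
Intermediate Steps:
u(C) = -2
(-14 + u(4))² = (-14 - 2)² = (-16)² = 256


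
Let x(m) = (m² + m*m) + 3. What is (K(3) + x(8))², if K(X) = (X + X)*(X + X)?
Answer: 27889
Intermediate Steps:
x(m) = 3 + 2*m² (x(m) = (m² + m²) + 3 = 2*m² + 3 = 3 + 2*m²)
K(X) = 4*X² (K(X) = (2*X)*(2*X) = 4*X²)
(K(3) + x(8))² = (4*3² + (3 + 2*8²))² = (4*9 + (3 + 2*64))² = (36 + (3 + 128))² = (36 + 131)² = 167² = 27889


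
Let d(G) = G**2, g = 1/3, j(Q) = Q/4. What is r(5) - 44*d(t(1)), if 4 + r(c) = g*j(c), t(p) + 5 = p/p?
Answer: -8491/12 ≈ -707.58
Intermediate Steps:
j(Q) = Q/4 (j(Q) = Q*(1/4) = Q/4)
g = 1/3 ≈ 0.33333
t(p) = -4 (t(p) = -5 + p/p = -5 + 1 = -4)
r(c) = -4 + c/12 (r(c) = -4 + (c/4)/3 = -4 + c/12)
r(5) - 44*d(t(1)) = (-4 + (1/12)*5) - 44*(-4)**2 = (-4 + 5/12) - 44*16 = -43/12 - 704 = -8491/12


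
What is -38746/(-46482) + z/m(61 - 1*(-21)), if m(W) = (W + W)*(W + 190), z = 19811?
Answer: 1324618235/1036734528 ≈ 1.2777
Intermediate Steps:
m(W) = 2*W*(190 + W) (m(W) = (2*W)*(190 + W) = 2*W*(190 + W))
-38746/(-46482) + z/m(61 - 1*(-21)) = -38746/(-46482) + 19811/((2*(61 - 1*(-21))*(190 + (61 - 1*(-21))))) = -38746*(-1/46482) + 19811/((2*(61 + 21)*(190 + (61 + 21)))) = 19373/23241 + 19811/((2*82*(190 + 82))) = 19373/23241 + 19811/((2*82*272)) = 19373/23241 + 19811/44608 = 1324618235/1036734528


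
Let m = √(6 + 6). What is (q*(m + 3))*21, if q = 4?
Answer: 252 + 168*√3 ≈ 542.98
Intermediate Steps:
m = 2*√3 (m = √12 = 2*√3 ≈ 3.4641)
(q*(m + 3))*21 = (4*(2*√3 + 3))*21 = (4*(3 + 2*√3))*21 = (12 + 8*√3)*21 = 252 + 168*√3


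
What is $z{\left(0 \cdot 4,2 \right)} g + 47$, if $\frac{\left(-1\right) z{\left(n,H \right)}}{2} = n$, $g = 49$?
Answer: $47$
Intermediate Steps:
$z{\left(n,H \right)} = - 2 n$
$z{\left(0 \cdot 4,2 \right)} g + 47 = - 2 \cdot 0 \cdot 4 \cdot 49 + 47 = \left(-2\right) 0 \cdot 49 + 47 = 0 \cdot 49 + 47 = 0 + 47 = 47$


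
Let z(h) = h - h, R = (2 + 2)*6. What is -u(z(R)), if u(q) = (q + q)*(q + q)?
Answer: 0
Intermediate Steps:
R = 24 (R = 4*6 = 24)
z(h) = 0
u(q) = 4*q² (u(q) = (2*q)*(2*q) = 4*q²)
-u(z(R)) = -4*0² = -4*0 = -1*0 = 0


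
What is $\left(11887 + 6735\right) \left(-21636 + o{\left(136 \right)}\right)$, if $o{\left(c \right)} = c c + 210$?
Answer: $-54562460$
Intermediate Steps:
$o{\left(c \right)} = 210 + c^{2}$ ($o{\left(c \right)} = c^{2} + 210 = 210 + c^{2}$)
$\left(11887 + 6735\right) \left(-21636 + o{\left(136 \right)}\right) = \left(11887 + 6735\right) \left(-21636 + \left(210 + 136^{2}\right)\right) = 18622 \left(-21636 + \left(210 + 18496\right)\right) = 18622 \left(-21636 + 18706\right) = 18622 \left(-2930\right) = -54562460$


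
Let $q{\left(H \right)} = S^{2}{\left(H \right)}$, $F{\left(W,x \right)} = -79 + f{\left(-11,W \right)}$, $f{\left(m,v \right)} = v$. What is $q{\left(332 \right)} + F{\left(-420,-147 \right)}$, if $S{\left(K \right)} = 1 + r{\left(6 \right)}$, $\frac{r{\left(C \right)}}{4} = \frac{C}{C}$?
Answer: $-474$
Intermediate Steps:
$r{\left(C \right)} = 4$ ($r{\left(C \right)} = 4 \frac{C}{C} = 4 \cdot 1 = 4$)
$S{\left(K \right)} = 5$ ($S{\left(K \right)} = 1 + 4 = 5$)
$F{\left(W,x \right)} = -79 + W$
$q{\left(H \right)} = 25$ ($q{\left(H \right)} = 5^{2} = 25$)
$q{\left(332 \right)} + F{\left(-420,-147 \right)} = 25 - 499 = -474$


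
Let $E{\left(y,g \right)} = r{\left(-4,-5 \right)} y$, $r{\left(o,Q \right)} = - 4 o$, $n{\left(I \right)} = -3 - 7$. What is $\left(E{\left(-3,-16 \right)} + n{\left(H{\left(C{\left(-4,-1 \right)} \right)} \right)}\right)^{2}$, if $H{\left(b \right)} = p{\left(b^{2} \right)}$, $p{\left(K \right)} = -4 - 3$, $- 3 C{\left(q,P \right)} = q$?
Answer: $3364$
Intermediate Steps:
$C{\left(q,P \right)} = - \frac{q}{3}$
$p{\left(K \right)} = -7$
$H{\left(b \right)} = -7$
$n{\left(I \right)} = -10$
$E{\left(y,g \right)} = 16 y$ ($E{\left(y,g \right)} = \left(-4\right) \left(-4\right) y = 16 y$)
$\left(E{\left(-3,-16 \right)} + n{\left(H{\left(C{\left(-4,-1 \right)} \right)} \right)}\right)^{2} = \left(16 \left(-3\right) - 10\right)^{2} = \left(-48 - 10\right)^{2} = \left(-58\right)^{2} = 3364$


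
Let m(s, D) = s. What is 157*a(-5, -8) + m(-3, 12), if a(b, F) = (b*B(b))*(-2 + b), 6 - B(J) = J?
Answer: 60442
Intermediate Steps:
B(J) = 6 - J
a(b, F) = b*(-2 + b)*(6 - b) (a(b, F) = (b*(6 - b))*(-2 + b) = b*(-2 + b)*(6 - b))
157*a(-5, -8) + m(-3, 12) = 157*(-1*(-5)*(-6 - 5)*(-2 - 5)) - 3 = 157*(-1*(-5)*(-11)*(-7)) - 3 = 157*385 - 3 = 60445 - 3 = 60442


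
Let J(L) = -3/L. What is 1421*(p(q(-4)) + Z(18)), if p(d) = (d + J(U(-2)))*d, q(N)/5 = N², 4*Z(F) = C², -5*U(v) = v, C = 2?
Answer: 8243221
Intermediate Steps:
U(v) = -v/5
Z(F) = 1 (Z(F) = (¼)*2² = (¼)*4 = 1)
q(N) = 5*N²
p(d) = d*(-15/2 + d) (p(d) = (d - 3/((-⅕*(-2))))*d = (d - 3/⅖)*d = (d - 3*5/2)*d = (d - 15/2)*d = (-15/2 + d)*d = d*(-15/2 + d))
1421*(p(q(-4)) + Z(18)) = 1421*((5*(-4)²)*(-15 + 2*(5*(-4)²))/2 + 1) = 1421*((5*16)*(-15 + 2*(5*16))/2 + 1) = 1421*((½)*80*(-15 + 2*80) + 1) = 1421*((½)*80*(-15 + 160) + 1) = 1421*((½)*80*145 + 1) = 1421*(5800 + 1) = 1421*5801 = 8243221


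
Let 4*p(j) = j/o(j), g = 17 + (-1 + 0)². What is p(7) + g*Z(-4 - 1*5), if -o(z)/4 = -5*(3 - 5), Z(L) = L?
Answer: -25927/160 ≈ -162.04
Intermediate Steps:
o(z) = -40 (o(z) = -(-20)*(3 - 5) = -(-20)*(-2) = -4*10 = -40)
g = 18 (g = 17 + (-1)² = 17 + 1 = 18)
p(j) = -j/160 (p(j) = (j/(-40))/4 = (j*(-1/40))/4 = (-j/40)/4 = -j/160)
p(7) + g*Z(-4 - 1*5) = -1/160*7 + 18*(-4 - 1*5) = -7/160 + 18*(-4 - 5) = -7/160 + 18*(-9) = -7/160 - 162 = -25927/160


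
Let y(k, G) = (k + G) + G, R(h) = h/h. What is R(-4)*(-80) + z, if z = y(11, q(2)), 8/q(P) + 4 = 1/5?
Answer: -1391/19 ≈ -73.211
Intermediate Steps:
R(h) = 1
q(P) = -40/19 (q(P) = 8/(-4 + 1/5) = 8/(-19/5) = 8*(-5/19) = -40/19)
y(k, G) = k + 2*G (y(k, G) = (G + k) + G = k + 2*G)
z = 129/19 (z = 11 + 2*(-40/19) = 11 - 80/19 = 129/19 ≈ 6.7895)
R(-4)*(-80) + z = 1*(-80) + 129/19 = -80 + 129/19 = -1391/19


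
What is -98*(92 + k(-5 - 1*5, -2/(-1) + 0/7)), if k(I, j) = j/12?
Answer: -27097/3 ≈ -9032.3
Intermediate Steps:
k(I, j) = j/12 (k(I, j) = j*(1/12) = j/12)
-98*(92 + k(-5 - 1*5, -2/(-1) + 0/7)) = -98*(92 + (-2/(-1) + 0/7)/12) = -98*(92 + (-2*(-1) + 0*(⅐))/12) = -98*(92 + (2 + 0)/12) = -98*(92 + (1/12)*2) = -98*(92 + ⅙) = -98*553/6 = -27097/3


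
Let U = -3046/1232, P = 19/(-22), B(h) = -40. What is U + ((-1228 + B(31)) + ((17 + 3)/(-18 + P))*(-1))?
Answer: -64902505/51128 ≈ -1269.4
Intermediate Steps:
P = -19/22 (P = 19*(-1/22) = -19/22 ≈ -0.86364)
U = -1523/616 (U = -3046/1232 = -1*1523/616 = -1523/616 ≈ -2.4724)
U + ((-1228 + B(31)) + ((17 + 3)/(-18 + P))*(-1)) = -1523/616 + ((-1228 - 40) + ((17 + 3)/(-18 - 19/22))*(-1)) = -1523/616 + (-1268 + (20/(-415/22))*(-1)) = -1523/616 + (-1268 + (20*(-22/415))*(-1)) = -1523/616 + (-1268 - 88/83*(-1)) = -1523/616 + (-1268 + 88/83) = -1523/616 - 105156/83 = -64902505/51128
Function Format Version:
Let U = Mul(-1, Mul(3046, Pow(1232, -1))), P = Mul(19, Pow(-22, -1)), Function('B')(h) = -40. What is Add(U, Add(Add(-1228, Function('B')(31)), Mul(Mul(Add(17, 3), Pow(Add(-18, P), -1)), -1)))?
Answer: Rational(-64902505, 51128) ≈ -1269.4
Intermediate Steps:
P = Rational(-19, 22) (P = Mul(19, Rational(-1, 22)) = Rational(-19, 22) ≈ -0.86364)
U = Rational(-1523, 616) (U = Mul(-1, Mul(3046, Rational(1, 1232))) = Mul(-1, Rational(1523, 616)) = Rational(-1523, 616) ≈ -2.4724)
Add(U, Add(Add(-1228, Function('B')(31)), Mul(Mul(Add(17, 3), Pow(Add(-18, P), -1)), -1))) = Add(Rational(-1523, 616), Add(Add(-1228, -40), Mul(Mul(Add(17, 3), Pow(Add(-18, Rational(-19, 22)), -1)), -1))) = Add(Rational(-1523, 616), Add(-1268, Mul(Mul(20, Pow(Rational(-415, 22), -1)), -1))) = Add(Rational(-1523, 616), Add(-1268, Mul(Mul(20, Rational(-22, 415)), -1))) = Add(Rational(-1523, 616), Add(-1268, Mul(Rational(-88, 83), -1))) = Add(Rational(-1523, 616), Add(-1268, Rational(88, 83))) = Add(Rational(-1523, 616), Rational(-105156, 83)) = Rational(-64902505, 51128)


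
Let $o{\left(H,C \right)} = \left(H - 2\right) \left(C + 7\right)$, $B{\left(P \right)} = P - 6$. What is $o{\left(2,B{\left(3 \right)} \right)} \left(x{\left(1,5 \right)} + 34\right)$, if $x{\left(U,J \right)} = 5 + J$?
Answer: $0$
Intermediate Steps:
$B{\left(P \right)} = -6 + P$ ($B{\left(P \right)} = P - 6 = -6 + P$)
$o{\left(H,C \right)} = \left(-2 + H\right) \left(7 + C\right)$
$o{\left(2,B{\left(3 \right)} \right)} \left(x{\left(1,5 \right)} + 34\right) = \left(-14 - 2 \left(-6 + 3\right) + 7 \cdot 2 + \left(-6 + 3\right) 2\right) \left(\left(5 + 5\right) + 34\right) = \left(-14 - -6 + 14 - 6\right) \left(10 + 34\right) = \left(-14 + 6 + 14 - 6\right) 44 = 0 \cdot 44 = 0$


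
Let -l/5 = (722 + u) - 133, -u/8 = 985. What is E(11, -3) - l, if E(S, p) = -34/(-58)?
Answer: -1057178/29 ≈ -36454.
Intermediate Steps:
u = -7880 (u = -8*985 = -7880)
E(S, p) = 17/29 (E(S, p) = -34*(-1/58) = 17/29)
l = 36455 (l = -5*((722 - 7880) - 133) = -5*(-7158 - 133) = -5*(-7291) = 36455)
E(11, -3) - l = 17/29 - 1*36455 = 17/29 - 36455 = -1057178/29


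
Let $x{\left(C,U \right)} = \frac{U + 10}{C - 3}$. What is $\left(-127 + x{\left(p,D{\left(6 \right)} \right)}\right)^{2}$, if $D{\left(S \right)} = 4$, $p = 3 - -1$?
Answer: $12769$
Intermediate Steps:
$p = 4$ ($p = 3 + 1 = 4$)
$x{\left(C,U \right)} = \frac{10 + U}{-3 + C}$
$\left(-127 + x{\left(p,D{\left(6 \right)} \right)}\right)^{2} = \left(-127 + \frac{10 + 4}{-3 + 4}\right)^{2} = \left(-127 + 1^{-1} \cdot 14\right)^{2} = \left(-127 + 1 \cdot 14\right)^{2} = \left(-127 + 14\right)^{2} = \left(-113\right)^{2} = 12769$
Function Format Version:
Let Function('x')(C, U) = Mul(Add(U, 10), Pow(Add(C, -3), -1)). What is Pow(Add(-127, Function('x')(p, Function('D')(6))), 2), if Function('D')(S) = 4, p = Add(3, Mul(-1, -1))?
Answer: 12769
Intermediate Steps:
p = 4 (p = Add(3, 1) = 4)
Function('x')(C, U) = Mul(Pow(Add(-3, C), -1), Add(10, U)) (Function('x')(C, U) = Mul(Add(10, U), Pow(Add(-3, C), -1)) = Mul(Pow(Add(-3, C), -1), Add(10, U)))
Pow(Add(-127, Function('x')(p, Function('D')(6))), 2) = Pow(Add(-127, Mul(Pow(Add(-3, 4), -1), Add(10, 4))), 2) = Pow(Add(-127, Mul(Pow(1, -1), 14)), 2) = Pow(Add(-127, Mul(1, 14)), 2) = Pow(Add(-127, 14), 2) = Pow(-113, 2) = 12769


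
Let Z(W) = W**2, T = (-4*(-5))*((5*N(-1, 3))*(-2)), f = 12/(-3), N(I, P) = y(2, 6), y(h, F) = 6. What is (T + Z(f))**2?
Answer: 1401856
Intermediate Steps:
N(I, P) = 6
f = -4 (f = 12*(-1/3) = -4)
T = -1200 (T = (-4*(-5))*((5*6)*(-2)) = 20*(30*(-2)) = 20*(-60) = -1200)
(T + Z(f))**2 = (-1200 + (-4)**2)**2 = (-1200 + 16)**2 = (-1184)**2 = 1401856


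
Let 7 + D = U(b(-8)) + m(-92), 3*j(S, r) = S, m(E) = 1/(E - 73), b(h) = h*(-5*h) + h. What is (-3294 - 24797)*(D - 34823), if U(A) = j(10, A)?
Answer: 53807383497/55 ≈ 9.7832e+8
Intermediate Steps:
b(h) = h - 5*h² (b(h) = -5*h² + h = h - 5*h²)
m(E) = 1/(-73 + E)
j(S, r) = S/3
U(A) = 10/3 (U(A) = (⅓)*10 = 10/3)
D = -202/55 (D = -7 + (10/3 + 1/(-73 - 92)) = -7 + (10/3 + 1/(-165)) = -7 + (10/3 - 1/165) = -7 + 183/55 = -202/55 ≈ -3.6727)
(-3294 - 24797)*(D - 34823) = (-3294 - 24797)*(-202/55 - 34823) = -28091*(-1915467/55) = 53807383497/55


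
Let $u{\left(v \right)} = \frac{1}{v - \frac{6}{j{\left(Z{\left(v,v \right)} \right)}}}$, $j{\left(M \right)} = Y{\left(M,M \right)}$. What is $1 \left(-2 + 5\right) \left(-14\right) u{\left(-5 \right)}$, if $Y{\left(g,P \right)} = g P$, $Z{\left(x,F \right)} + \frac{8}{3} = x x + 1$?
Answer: $\frac{102900}{12277} \approx 8.3815$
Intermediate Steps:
$Z{\left(x,F \right)} = - \frac{5}{3} + x^{2}$ ($Z{\left(x,F \right)} = - \frac{8}{3} + \left(x x + 1\right) = - \frac{8}{3} + \left(x^{2} + 1\right) = - \frac{8}{3} + \left(1 + x^{2}\right) = - \frac{5}{3} + x^{2}$)
$Y{\left(g,P \right)} = P g$
$j{\left(M \right)} = M^{2}$ ($j{\left(M \right)} = M M = M^{2}$)
$u{\left(v \right)} = \frac{1}{v - \frac{6}{\left(- \frac{5}{3} + v^{2}\right)^{2}}}$
$1 \left(-2 + 5\right) \left(-14\right) u{\left(-5 \right)} = 1 \left(-2 + 5\right) \left(-14\right) \frac{\left(-5 + 3 \left(-5\right)^{2}\right)^{2}}{-54 - 5 \left(-5 + 3 \left(-5\right)^{2}\right)^{2}} = 1 \cdot 3 \left(-14\right) \frac{\left(-5 + 3 \cdot 25\right)^{2}}{-54 - 5 \left(-5 + 3 \cdot 25\right)^{2}} = 3 \left(-14\right) \frac{\left(-5 + 75\right)^{2}}{-54 - 5 \left(-5 + 75\right)^{2}} = - 42 \frac{70^{2}}{-54 - 5 \cdot 70^{2}} = - 42 \frac{1}{-54 - 24500} \cdot 4900 = - 42 \frac{1}{-24554} \cdot 4900 = - 42 \left(\left(- \frac{1}{24554}\right) 4900\right) = \left(-42\right) \left(- \frac{2450}{12277}\right) = \frac{102900}{12277}$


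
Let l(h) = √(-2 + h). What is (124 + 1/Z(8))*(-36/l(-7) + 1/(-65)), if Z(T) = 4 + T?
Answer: -1489/780 + 1489*I ≈ -1.909 + 1489.0*I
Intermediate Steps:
(124 + 1/Z(8))*(-36/l(-7) + 1/(-65)) = (124 + 1/(4 + 8))*(-36/√(-2 - 7) + 1/(-65)) = (124 + 1/12)*(-36*(-I/3) + 1*(-1/65)) = (124 + 1/12)*(-36*(-I/3) - 1/65) = 1489*(-(-12)*I - 1/65)/12 = 1489*(12*I - 1/65)/12 = 1489*(-1/65 + 12*I)/12 = -1489/780 + 1489*I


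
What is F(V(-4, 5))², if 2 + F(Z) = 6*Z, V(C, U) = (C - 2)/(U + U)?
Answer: 784/25 ≈ 31.360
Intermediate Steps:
V(C, U) = (-2 + C)/(2*U) (V(C, U) = (-2 + C)/((2*U)) = (-2 + C)*(1/(2*U)) = (-2 + C)/(2*U))
F(Z) = -2 + 6*Z
F(V(-4, 5))² = (-2 + 6*((½)*(-2 - 4)/5))² = (-2 + 6*((½)*(⅕)*(-6)))² = (-2 + 6*(-⅗))² = (-2 - 18/5)² = (-28/5)² = 784/25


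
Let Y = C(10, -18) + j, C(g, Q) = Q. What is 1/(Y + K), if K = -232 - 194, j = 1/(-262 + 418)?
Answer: -156/69263 ≈ -0.0022523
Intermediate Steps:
j = 1/156 ≈ 0.0064103
Y = -2807/156 (Y = -18 + 1/156 = -2807/156 ≈ -17.994)
K = -426
1/(Y + K) = 1/(-2807/156 - 426) = 1/(-69263/156) = -156/69263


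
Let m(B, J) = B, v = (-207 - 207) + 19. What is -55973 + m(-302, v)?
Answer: -56275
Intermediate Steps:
v = -395 (v = -414 + 19 = -395)
-55973 + m(-302, v) = -55973 - 302 = -56275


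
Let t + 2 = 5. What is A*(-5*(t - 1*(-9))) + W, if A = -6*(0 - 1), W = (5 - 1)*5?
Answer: -340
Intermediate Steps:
t = 3 (t = -2 + 5 = 3)
W = 20 (W = 4*5 = 20)
A = 6 (A = -6*(-1) = 6)
A*(-5*(t - 1*(-9))) + W = 6*(-5*(3 - 1*(-9))) + 20 = 6*(-5*(3 + 9)) + 20 = 6*(-5*12) + 20 = 6*(-60) + 20 = -360 + 20 = -340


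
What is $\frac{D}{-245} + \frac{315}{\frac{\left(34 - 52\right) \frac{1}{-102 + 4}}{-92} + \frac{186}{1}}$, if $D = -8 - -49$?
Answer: $\frac{104509087}{68475785} \approx 1.5262$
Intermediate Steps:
$D = 41$ ($D = -8 + 49 = 41$)
$\frac{D}{-245} + \frac{315}{\frac{\left(34 - 52\right) \frac{1}{-102 + 4}}{-92} + \frac{186}{1}} = \frac{41}{-245} + \frac{315}{\frac{\left(34 - 52\right) \frac{1}{-102 + 4}}{-92} + \frac{186}{1}} = 41 \left(- \frac{1}{245}\right) + \frac{315}{- \frac{18}{-98} \left(- \frac{1}{92}\right) + 186 \cdot 1} = - \frac{41}{245} + \frac{315}{\left(-18\right) \left(- \frac{1}{98}\right) \left(- \frac{1}{92}\right) + 186} = - \frac{41}{245} + \frac{315}{\frac{9}{49} \left(- \frac{1}{92}\right) + 186} = - \frac{41}{245} + \frac{315}{- \frac{9}{4508} + 186} = - \frac{41}{245} + \frac{315}{\frac{838479}{4508}} = - \frac{41}{245} + 315 \cdot \frac{4508}{838479} = - \frac{41}{245} + \frac{473340}{279493} = \frac{104509087}{68475785}$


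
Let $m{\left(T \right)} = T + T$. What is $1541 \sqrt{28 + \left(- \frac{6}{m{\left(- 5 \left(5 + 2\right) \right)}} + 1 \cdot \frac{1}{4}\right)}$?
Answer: $\frac{1541 \sqrt{138845}}{70} \approx 8202.9$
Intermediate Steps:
$m{\left(T \right)} = 2 T$
$1541 \sqrt{28 + \left(- \frac{6}{m{\left(- 5 \left(5 + 2\right) \right)}} + 1 \cdot \frac{1}{4}\right)} = 1541 \sqrt{28 + \left(- \frac{6}{2 \left(- 5 \left(5 + 2\right)\right)} + 1 \cdot \frac{1}{4}\right)} = 1541 \sqrt{28 + \left(- \frac{6}{2 \left(\left(-5\right) 7\right)} + 1 \cdot \frac{1}{4}\right)} = 1541 \sqrt{28 + \left(- \frac{6}{2 \left(-35\right)} + \frac{1}{4}\right)} = 1541 \sqrt{28 + \left(- \frac{6}{-70} + \frac{1}{4}\right)} = 1541 \sqrt{28 + \left(\left(-6\right) \left(- \frac{1}{70}\right) + \frac{1}{4}\right)} = 1541 \sqrt{28 + \left(\frac{3}{35} + \frac{1}{4}\right)} = 1541 \sqrt{28 + \frac{47}{140}} = 1541 \sqrt{\frac{3967}{140}} = 1541 \frac{\sqrt{138845}}{70} = \frac{1541 \sqrt{138845}}{70}$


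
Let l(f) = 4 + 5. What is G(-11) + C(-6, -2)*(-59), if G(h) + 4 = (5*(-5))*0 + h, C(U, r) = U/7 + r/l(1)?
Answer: 3067/63 ≈ 48.683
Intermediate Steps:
l(f) = 9
C(U, r) = U/7 + r/9
G(h) = -4 + h (G(h) = -4 + ((5*(-5))*0 + h) = -4 + (-25*0 + h) = -4 + (0 + h) = -4 + h)
G(-11) + C(-6, -2)*(-59) = (-4 - 11) + ((⅐)*(-6) + (⅑)*(-2))*(-59) = -15 + (-6/7 - 2/9)*(-59) = -15 - 68/63*(-59) = -15 + 4012/63 = 3067/63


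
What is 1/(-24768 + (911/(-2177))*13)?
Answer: -2177/53931779 ≈ -4.0366e-5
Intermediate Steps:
1/(-24768 + (911/(-2177))*13) = 1/(-24768 + (911*(-1/2177))*13) = 1/(-24768 - 911/2177*13) = 1/(-24768 - 11843/2177) = 1/(-53931779/2177) = -2177/53931779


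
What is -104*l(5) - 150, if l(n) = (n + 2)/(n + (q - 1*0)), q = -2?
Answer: -1178/3 ≈ -392.67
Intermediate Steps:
l(n) = (2 + n)/(-2 + n) (l(n) = (n + 2)/(n + (-2 - 1*0)) = (2 + n)/(n + (-2 + 0)) = (2 + n)/(n - 2) = (2 + n)/(-2 + n))
-104*l(5) - 150 = -104*(2 + 5)/(-2 + 5) - 150 = -104*7/3 - 150 = -728/3 - 150 = -1178/3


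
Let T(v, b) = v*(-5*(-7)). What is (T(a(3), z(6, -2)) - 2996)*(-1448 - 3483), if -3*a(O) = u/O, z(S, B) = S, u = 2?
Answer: 133304654/9 ≈ 1.4812e+7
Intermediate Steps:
a(O) = -2/(3*O)
T(v, b) = 35*v (T(v, b) = v*35 = 35*v)
(T(a(3), z(6, -2)) - 2996)*(-1448 - 3483) = (35*(-⅔/3) - 2996)*(-1448 - 3483) = (35*(-⅔*⅓) - 2996)*(-4931) = (35*(-2/9) - 2996)*(-4931) = (-70/9 - 2996)*(-4931) = -27034/9*(-4931) = 133304654/9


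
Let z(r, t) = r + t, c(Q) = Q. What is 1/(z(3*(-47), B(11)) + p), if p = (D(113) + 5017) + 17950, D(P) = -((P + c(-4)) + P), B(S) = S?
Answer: 1/22615 ≈ 4.4218e-5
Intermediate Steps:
D(P) = 4 - 2*P (D(P) = -((P - 4) + P) = -((-4 + P) + P) = -(-4 + 2*P) = 4 - 2*P)
p = 22745 (p = ((4 - 2*113) + 5017) + 17950 = ((4 - 226) + 5017) + 17950 = (-222 + 5017) + 17950 = 4795 + 17950 = 22745)
1/(z(3*(-47), B(11)) + p) = 1/((3*(-47) + 11) + 22745) = 1/((-141 + 11) + 22745) = 1/(-130 + 22745) = 1/22615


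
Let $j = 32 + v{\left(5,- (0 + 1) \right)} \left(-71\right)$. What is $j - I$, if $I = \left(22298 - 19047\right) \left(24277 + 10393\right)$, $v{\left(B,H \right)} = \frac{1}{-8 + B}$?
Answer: $- \frac{338136343}{3} \approx -1.1271 \cdot 10^{8}$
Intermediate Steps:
$j = \frac{167}{3}$ ($j = 32 + \frac{1}{-8 + 5} \left(-71\right) = 32 + \frac{1}{-3} \left(-71\right) = 32 - - \frac{71}{3} = 32 + \frac{71}{3} = \frac{167}{3} \approx 55.667$)
$I = 112712170$ ($I = 3251 \cdot 34670 = 112712170$)
$j - I = \frac{167}{3} - 112712170 = - \frac{338136343}{3}$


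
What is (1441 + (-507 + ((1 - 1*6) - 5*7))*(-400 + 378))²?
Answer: 181575625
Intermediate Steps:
(1441 + (-507 + ((1 - 1*6) - 5*7))*(-400 + 378))² = (1441 + (-507 + ((1 - 6) - 35))*(-22))² = (1441 + (-507 + (-5 - 35))*(-22))² = (1441 + (-507 - 40)*(-22))² = (1441 - 547*(-22))² = (1441 + 12034)² = 13475² = 181575625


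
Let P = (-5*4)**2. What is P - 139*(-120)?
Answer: 17080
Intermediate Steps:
P = 400 (P = (-20)**2 = 400)
P - 139*(-120) = 400 - 139*(-120) = 400 + 16680 = 17080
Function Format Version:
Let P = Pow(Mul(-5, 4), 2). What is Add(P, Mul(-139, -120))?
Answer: 17080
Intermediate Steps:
P = 400 (P = Pow(-20, 2) = 400)
Add(P, Mul(-139, -120)) = Add(400, Mul(-139, -120)) = Add(400, 16680) = 17080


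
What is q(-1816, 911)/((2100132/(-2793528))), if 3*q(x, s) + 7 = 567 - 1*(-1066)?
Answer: -42058116/58337 ≈ -720.95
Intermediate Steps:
q(x, s) = 542 (q(x, s) = -7/3 + (567 - 1*(-1066))/3 = -7/3 + (567 + 1066)/3 = -7/3 + (⅓)*1633 = -7/3 + 1633/3 = 542)
q(-1816, 911)/((2100132/(-2793528))) = 542/((2100132/(-2793528))) = 542/((2100132*(-1/2793528))) = 542/(-58337/77598) = 542*(-77598/58337) = -42058116/58337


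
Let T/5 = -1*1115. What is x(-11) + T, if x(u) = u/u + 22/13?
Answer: -72440/13 ≈ -5572.3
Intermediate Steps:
x(u) = 35/13 (x(u) = 1 + 22*(1/13) = 1 + 22/13 = 35/13)
T = -5575 (T = 5*(-1*1115) = 5*(-1115) = -5575)
x(-11) + T = 35/13 - 5575 = -72440/13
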